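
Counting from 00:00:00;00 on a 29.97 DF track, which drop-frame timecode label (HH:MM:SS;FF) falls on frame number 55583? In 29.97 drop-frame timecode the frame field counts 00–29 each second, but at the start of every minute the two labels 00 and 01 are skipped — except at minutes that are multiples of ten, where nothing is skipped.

Each 10-minute DF block holds 10 × 60 × 30 − 9 × 2 = 17982 frames. 55583 ÷ 17982 → 3 full blocks, remainder 1637.
Within the partial block the first minute is 1800 frames and each further minute 1798, so 0 further minute boundaries passed. Total skipped labels = 18 × 3 + 2 × 0 = 54.
Non-drop label index = 55583 + 54 = 55637; at 30 labels/s that is 00:30:54:17, i.e. DF 00:30:54;17.

00:30:54;17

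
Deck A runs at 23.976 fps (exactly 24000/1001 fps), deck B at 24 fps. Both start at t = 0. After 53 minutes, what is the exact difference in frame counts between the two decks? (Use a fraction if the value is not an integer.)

53 min = 3180 s.
A emits 24000/1001 × 3180 = 76320000/1001 frames; B emits 24 × 3180 = 76320.
Difference = 76320/1001 frames (≈ 76.2438); B is ahead of A.

76320/1001 frames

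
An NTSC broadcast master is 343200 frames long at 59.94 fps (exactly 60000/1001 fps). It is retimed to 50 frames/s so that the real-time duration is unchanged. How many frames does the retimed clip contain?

286286 frames

Target frames = source frames × (target rate / source rate) = 343200 × (50)/(60000/1001) = 343200 × 1001/1200 = 286286.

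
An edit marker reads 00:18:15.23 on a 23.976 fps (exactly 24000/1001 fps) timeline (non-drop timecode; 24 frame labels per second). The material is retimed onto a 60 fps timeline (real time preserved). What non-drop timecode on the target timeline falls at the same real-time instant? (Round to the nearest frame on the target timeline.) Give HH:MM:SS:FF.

Source frame index: (0×3600 + 18×60 + 15) × 24 + 23 = 26303.
Real time: 26303 / (24000/1001) = 26329303/24000 s.
Target frame: (26329303/24000) × (60) = 26329303/400 ≈ 65823.258 → 65823.
At 60 labels/s: frame 65823 → 00:18:17:03.

00:18:17:03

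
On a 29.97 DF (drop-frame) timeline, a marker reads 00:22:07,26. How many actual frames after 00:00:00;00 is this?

39796

Complete 10-minute blocks: 2, each 17982 frames → 35964.
Remaining 2 whole minutes in the current block: 1800 + 1 × 1798 = 3598 frames.
Within the current minute: 7 × 30 + 26 − 2 = 234 (labels ;00/;01 skipped at this minute). Total = 35964 + 3598 + 234 = 39796.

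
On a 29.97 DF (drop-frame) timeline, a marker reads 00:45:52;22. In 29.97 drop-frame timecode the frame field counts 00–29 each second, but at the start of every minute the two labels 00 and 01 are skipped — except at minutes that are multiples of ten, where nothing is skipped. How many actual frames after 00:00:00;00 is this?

As if non-drop at 30 labels/s: (0 × 3600 + 45 × 60 + 52) × 30 + 22 = 82582.
Minute boundaries passed: 45; those not divisible by 10: 45 − 4 = 41; dropped labels = 2 × 41 = 82.
Actual frame index = 82582 − 82 = 82500.

82500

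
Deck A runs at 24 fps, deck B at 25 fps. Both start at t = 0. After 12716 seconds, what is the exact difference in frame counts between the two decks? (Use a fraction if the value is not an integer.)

A emits 24 × 12716 = 305184 frames; B emits 25 × 12716 = 317900.
Difference = 12716 frames; B is ahead of A.

12716 frames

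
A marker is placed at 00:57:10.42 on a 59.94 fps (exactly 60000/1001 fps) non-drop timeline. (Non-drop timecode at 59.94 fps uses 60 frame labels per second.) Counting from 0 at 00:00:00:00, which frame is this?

frame 205842

Total seconds to the label: (0 × 3600 + 57 × 60 + 10) = 3430.
Frame index = 3430 × 60 + 42 = 205842.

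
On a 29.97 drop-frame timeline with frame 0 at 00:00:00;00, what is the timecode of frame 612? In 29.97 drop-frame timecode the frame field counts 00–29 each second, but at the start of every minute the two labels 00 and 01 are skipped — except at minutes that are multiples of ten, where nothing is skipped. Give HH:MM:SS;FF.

00:00:20;12

Each 10-minute DF block holds 10 × 60 × 30 − 9 × 2 = 17982 frames. 612 ÷ 17982 → 0 full blocks, remainder 612.
Within the partial block the first minute is 1800 frames and each further minute 1798, so 0 further minute boundaries passed. Total skipped labels = 18 × 0 + 2 × 0 = 0.
Non-drop label index = 612 + 0 = 612; at 30 labels/s that is 00:00:20:12, i.e. DF 00:00:20;12.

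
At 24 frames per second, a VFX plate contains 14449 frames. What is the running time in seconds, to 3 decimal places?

602.042 seconds

Running time = 14449 × 1/24 = 14449/24 s ≈ 602.042 s.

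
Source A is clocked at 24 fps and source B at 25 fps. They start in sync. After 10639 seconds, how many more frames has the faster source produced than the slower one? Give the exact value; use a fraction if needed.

10639 frames

A emits 24 × 10639 = 255336 frames; B emits 25 × 10639 = 265975.
Difference = 10639 frames; B is ahead of A.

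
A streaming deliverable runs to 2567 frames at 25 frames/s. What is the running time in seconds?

Running time = 2567 / (25) = 102.68 s.

102.68 seconds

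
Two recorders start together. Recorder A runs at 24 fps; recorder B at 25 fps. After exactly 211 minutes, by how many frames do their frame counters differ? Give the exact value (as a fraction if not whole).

12660 frames

211 min = 12660 s.
A emits 24 × 12660 = 303840 frames; B emits 25 × 12660 = 316500.
Difference = 12660 frames; B is ahead of A.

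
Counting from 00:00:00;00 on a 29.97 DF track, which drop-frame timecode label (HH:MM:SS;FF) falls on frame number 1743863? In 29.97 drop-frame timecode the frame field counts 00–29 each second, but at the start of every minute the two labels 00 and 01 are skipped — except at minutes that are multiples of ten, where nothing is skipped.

16:09:46;29

Ten DF minutes hold 17982 frames, so frame 1743863 lies in block 96 (frames 1726272–1744253) with 17591 frames into that block.
The block's first minute is 1800 frames and the rest 1798 each; 17591 frames reaches minute 9, so 96 × 18 + 9 × 2 = 1746 labels have been skipped so far.
Adding those back, label number 1743863 + 1746 = 1745609 at 30 labels/s is 58186 s + 29 f = 16 h 9 min 46 s frame 29, i.e. 16:09:46;29.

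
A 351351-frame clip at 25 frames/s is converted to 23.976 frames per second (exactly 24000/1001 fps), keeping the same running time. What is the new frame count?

Target frames = source frames × (target rate / source rate) = 351351 × (24000/1001)/(25) = 351351 × 960/1001 = 336960.

336960 frames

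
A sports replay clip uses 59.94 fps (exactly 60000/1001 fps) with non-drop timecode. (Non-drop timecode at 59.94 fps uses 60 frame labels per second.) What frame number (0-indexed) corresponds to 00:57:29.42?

Total seconds to the label: (0 × 3600 + 57 × 60 + 29) = 3449.
Frame index = 3449 × 60 + 42 = 206982.

frame 206982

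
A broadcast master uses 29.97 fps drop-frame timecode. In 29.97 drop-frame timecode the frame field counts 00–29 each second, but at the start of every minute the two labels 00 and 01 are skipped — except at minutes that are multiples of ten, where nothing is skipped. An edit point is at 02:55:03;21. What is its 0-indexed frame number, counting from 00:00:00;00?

As if non-drop at 30 labels/s: (2 × 3600 + 55 × 60 + 3) × 30 + 21 = 315111.
Minute boundaries passed: 175; those not divisible by 10: 175 − 17 = 158; dropped labels = 2 × 158 = 316.
Actual frame index = 315111 − 316 = 314795.

314795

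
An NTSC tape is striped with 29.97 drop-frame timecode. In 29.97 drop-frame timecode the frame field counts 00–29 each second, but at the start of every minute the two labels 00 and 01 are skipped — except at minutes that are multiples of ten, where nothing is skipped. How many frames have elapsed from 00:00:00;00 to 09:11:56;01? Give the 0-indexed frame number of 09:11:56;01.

Complete 10-minute blocks: 55, each 17982 frames → 989010.
Remaining 1 whole minute in the current block: 1800 + 0 × 1798 = 1800 frames.
Within the current minute: 56 × 30 + 1 − 2 = 1679 (labels ;00/;01 skipped at this minute). Total = 989010 + 1800 + 1679 = 992489.

992489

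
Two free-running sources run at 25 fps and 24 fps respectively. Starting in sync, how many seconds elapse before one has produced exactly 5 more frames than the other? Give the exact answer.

5 seconds

The gap grows by |24 − 25| = 1 frame per second.
Time for a 5-frame gap: 5 ÷ (1) = 5 s.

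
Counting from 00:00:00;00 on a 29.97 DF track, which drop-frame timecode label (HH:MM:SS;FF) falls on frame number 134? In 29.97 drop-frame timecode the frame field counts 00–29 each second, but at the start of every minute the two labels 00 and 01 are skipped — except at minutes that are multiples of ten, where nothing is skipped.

00:00:04;14

Ten DF minutes hold 17982 frames, so frame 134 lies in block 0 (frames 0–17981) with 134 frames into that block.
The block's first minute is 1800 frames and the rest 1798 each; 134 frames reaches minute 0, so 0 × 18 + 0 × 2 = 0 labels have been skipped so far.
Adding those back, label number 134 + 0 = 134 at 30 labels/s is 4 s + 14 f = 0 h 0 min 4 s frame 14, i.e. 00:00:04;14.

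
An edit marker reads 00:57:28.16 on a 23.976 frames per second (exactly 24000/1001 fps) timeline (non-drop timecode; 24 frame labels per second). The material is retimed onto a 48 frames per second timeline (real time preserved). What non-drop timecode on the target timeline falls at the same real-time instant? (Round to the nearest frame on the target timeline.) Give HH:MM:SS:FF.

Source frame index: (0×3600 + 57×60 + 28) × 24 + 16 = 82768.
Real time: 82768 / (24000/1001) = 5178173/1500 s.
Target frame: (5178173/1500) × (48) = 20712692/125 ≈ 165701.536 → 165702.
At 48 labels/s: frame 165702 → 00:57:32:06.

00:57:32:06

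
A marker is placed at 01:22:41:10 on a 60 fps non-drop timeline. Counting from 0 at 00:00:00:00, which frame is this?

297670

Total seconds to the label: (1 × 3600 + 22 × 60 + 41) = 4961.
Frame index = 4961 × 60 + 10 = 297670.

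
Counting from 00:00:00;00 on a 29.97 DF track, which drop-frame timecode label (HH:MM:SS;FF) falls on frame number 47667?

00:26:30;15

Each 10-minute DF block holds 10 × 60 × 30 − 9 × 2 = 17982 frames. 47667 ÷ 17982 → 2 full blocks, remainder 11703.
Within the partial block the first minute is 1800 frames and each further minute 1798, so 6 further minute boundaries passed. Total skipped labels = 18 × 2 + 2 × 6 = 48.
Non-drop label index = 47667 + 48 = 47715; at 30 labels/s that is 00:26:30:15, i.e. DF 00:26:30;15.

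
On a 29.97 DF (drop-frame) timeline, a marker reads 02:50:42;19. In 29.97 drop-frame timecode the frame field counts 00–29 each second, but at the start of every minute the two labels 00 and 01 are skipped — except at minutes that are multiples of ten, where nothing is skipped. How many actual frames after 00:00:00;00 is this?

306973

Complete 10-minute blocks: 17, each 17982 frames → 305694.
Remaining 0 whole minutes in the current block: 0 frames.
Within the current minute: 42 × 30 + 19 = 1279. Total = 305694 + 0 + 1279 = 306973.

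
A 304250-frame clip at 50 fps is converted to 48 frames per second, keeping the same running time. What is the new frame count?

Target frames = source frames × (target rate / source rate) = 304250 × (48)/(50) = 304250 × 24/25 = 292080.

292080 frames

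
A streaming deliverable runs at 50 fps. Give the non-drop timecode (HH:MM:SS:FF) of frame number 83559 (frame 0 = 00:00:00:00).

83559 ÷ 50 = 1671 full seconds, remainder 9 frames.
1671 s = 0 h 27 min 51 s.
Timecode: 00:27:51:09.

00:27:51:09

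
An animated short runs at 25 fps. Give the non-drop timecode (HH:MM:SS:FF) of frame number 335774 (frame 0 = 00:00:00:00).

335774 ÷ 25 = 13430 full seconds, remainder 24 frames.
13430 s = 3 h 43 min 50 s.
Timecode: 03:43:50:24.

03:43:50:24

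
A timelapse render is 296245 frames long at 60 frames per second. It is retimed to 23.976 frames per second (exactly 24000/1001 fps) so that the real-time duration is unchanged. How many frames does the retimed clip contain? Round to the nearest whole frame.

Frames at target rate = 296245 × (24000/1001) / (60) = 118498000/1001 ≈ 118379.620.
Nearest whole frame: 118380.

118380 frames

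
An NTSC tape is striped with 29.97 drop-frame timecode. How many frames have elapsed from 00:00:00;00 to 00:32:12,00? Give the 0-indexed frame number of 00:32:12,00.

Complete 10-minute blocks: 3, each 17982 frames → 53946.
Remaining 2 whole minutes in the current block: 1800 + 1 × 1798 = 3598 frames.
Within the current minute: 12 × 30 + 0 − 2 = 358 (labels ;00/;01 skipped at this minute). Total = 53946 + 3598 + 358 = 57902.

57902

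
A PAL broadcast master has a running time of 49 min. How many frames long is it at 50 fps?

49 min = 2940 s.
Frames = 2940 × 50 = 147000.

147000 frames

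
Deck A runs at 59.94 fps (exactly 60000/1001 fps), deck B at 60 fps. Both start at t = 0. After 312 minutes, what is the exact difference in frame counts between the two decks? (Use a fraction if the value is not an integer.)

312 min = 18720 s.
A emits 60000/1001 × 18720 = 86400000/77 frames; B emits 60 × 18720 = 1123200.
Difference = 86400/77 frames (≈ 1122.0779); B is ahead of A.

86400/77 frames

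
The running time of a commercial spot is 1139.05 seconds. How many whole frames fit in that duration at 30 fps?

34171 frames

Frames = 1139.05 × 30 = 68343/2 ≈ 34171.5000.
Complete frames: 34171.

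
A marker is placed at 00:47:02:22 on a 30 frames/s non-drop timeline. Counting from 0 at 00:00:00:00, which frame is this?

Total seconds to the label: (0 × 3600 + 47 × 60 + 2) = 2822.
Frame index = 2822 × 30 + 22 = 84682.

84682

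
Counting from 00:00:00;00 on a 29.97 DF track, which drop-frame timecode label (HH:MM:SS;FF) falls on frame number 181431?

01:40:53;21

Each 10-minute DF block holds 10 × 60 × 30 − 9 × 2 = 17982 frames. 181431 ÷ 17982 → 10 full blocks, remainder 1611.
Within the partial block the first minute is 1800 frames and each further minute 1798, so 0 further minute boundaries passed. Total skipped labels = 18 × 10 + 2 × 0 = 180.
Non-drop label index = 181431 + 180 = 181611; at 30 labels/s that is 01:40:53:21, i.e. DF 01:40:53;21.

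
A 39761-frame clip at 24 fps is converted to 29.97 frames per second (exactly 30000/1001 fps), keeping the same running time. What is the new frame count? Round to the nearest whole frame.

Frames at target rate = 39761 × (30000/1001) / (24) = 49701250/1001 ≈ 49651.598.
Nearest whole frame: 49652.

49652 frames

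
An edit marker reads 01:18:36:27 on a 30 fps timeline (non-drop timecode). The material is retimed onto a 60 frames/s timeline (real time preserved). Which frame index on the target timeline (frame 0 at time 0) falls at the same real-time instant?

Source frame index: (1×3600 + 18×60 + 36) × 30 + 27 = 141507.
Real time: 141507 / (30) = 47169/10 s.
Target frame: (47169/10) × (60) = 283014.

frame 283014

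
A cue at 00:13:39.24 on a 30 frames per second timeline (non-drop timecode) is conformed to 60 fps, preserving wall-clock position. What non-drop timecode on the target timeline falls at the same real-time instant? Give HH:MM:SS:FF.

Source frame index: (0×3600 + 13×60 + 39) × 30 + 24 = 24594.
Real time: 24594 / (30) = 4099/5 s.
Target frame: (4099/5) × (60) = 49188.
At 60 labels/s: frame 49188 → 00:13:39:48.

00:13:39:48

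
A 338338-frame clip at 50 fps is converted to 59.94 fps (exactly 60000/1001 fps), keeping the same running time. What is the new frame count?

Target frames = source frames × (target rate / source rate) = 338338 × (60000/1001)/(50) = 338338 × 1200/1001 = 405600.

405600 frames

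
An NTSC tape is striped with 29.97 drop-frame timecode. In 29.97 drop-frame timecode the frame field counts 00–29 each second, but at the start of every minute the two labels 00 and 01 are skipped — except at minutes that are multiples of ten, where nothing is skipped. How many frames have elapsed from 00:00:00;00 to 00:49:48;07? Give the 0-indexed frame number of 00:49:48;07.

89557

Complete 10-minute blocks: 4, each 17982 frames → 71928.
Remaining 9 whole minutes in the current block: 1800 + 8 × 1798 = 16184 frames.
Within the current minute: 48 × 30 + 7 − 2 = 1445 (labels ;00/;01 skipped at this minute). Total = 71928 + 16184 + 1445 = 89557.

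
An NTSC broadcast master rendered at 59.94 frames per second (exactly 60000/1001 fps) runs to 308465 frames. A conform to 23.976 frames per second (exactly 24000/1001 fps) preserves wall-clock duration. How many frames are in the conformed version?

Frames at target rate = 308465 × (24000/1001) / (60000/1001) = 123386.

123386 frames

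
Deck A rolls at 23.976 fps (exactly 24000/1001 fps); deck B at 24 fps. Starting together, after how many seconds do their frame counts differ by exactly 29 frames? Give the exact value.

29029/24 seconds

The gap grows by |24 − 24000/1001| = 24/1001 frames per second.
Time for a 29-frame gap: 29 ÷ (24/1001) = 29029/24 s.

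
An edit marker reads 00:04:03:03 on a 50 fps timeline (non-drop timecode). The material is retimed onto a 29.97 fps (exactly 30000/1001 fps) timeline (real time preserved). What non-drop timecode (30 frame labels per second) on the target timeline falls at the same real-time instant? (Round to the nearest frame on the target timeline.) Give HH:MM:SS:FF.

Source frame index: (0×3600 + 4×60 + 3) × 50 + 3 = 12153.
Real time: 12153 / (50) = 12153/50 s.
Target frame: (12153/50) × (30000/1001) = 7291800/1001 ≈ 7284.515 → 7285.
At 30 labels/s: frame 7285 → 00:04:02:25.

00:04:02:25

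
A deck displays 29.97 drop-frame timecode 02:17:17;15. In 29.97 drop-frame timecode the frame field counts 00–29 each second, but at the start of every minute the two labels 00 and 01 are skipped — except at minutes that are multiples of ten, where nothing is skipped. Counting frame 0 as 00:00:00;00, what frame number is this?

Complete 10-minute blocks: 13, each 17982 frames → 233766.
Remaining 7 whole minutes in the current block: 1800 + 6 × 1798 = 12588 frames.
Within the current minute: 17 × 30 + 15 − 2 = 523 (labels ;00/;01 skipped at this minute). Total = 233766 + 12588 + 523 = 246877.

246877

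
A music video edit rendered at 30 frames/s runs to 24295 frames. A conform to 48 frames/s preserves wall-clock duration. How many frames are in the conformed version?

38872 frames

Target frames = source frames × (target rate / source rate) = 24295 × (48)/(30) = 24295 × 8/5 = 38872.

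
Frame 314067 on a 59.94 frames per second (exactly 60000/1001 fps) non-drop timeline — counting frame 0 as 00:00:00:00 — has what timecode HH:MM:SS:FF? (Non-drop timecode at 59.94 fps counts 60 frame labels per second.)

01:27:14:27

314067 ÷ 60 = 5234 full seconds, remainder 27 frames.
5234 s = 1 h 27 min 14 s.
Timecode: 01:27:14:27.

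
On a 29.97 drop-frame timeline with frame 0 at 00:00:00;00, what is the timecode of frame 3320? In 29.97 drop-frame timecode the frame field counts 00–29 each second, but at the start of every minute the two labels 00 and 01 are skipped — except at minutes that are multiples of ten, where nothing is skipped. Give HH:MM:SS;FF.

Each 10-minute DF block holds 10 × 60 × 30 − 9 × 2 = 17982 frames. 3320 ÷ 17982 → 0 full blocks, remainder 3320.
Within the partial block the first minute is 1800 frames and each further minute 1798, so 1 further minute boundary passed. Total skipped labels = 18 × 0 + 2 × 1 = 2.
Non-drop label index = 3320 + 2 = 3322; at 30 labels/s that is 00:01:50:22, i.e. DF 00:01:50;22.

00:01:50;22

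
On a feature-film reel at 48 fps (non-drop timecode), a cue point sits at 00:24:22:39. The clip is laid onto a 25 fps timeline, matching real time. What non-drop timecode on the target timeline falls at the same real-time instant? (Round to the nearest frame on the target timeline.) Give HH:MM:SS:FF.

Source frame index: (0×3600 + 24×60 + 22) × 48 + 39 = 70215.
Real time: 70215 / (48) = 23405/16 s.
Target frame: (23405/16) × (25) = 585125/16 ≈ 36570.312 → 36570.
At 25 labels/s: frame 36570 → 00:24:22:20.

00:24:22:20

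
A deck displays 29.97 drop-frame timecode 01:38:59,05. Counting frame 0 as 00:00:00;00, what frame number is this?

Complete 10-minute blocks: 9, each 17982 frames → 161838.
Remaining 8 whole minutes in the current block: 1800 + 7 × 1798 = 14386 frames.
Within the current minute: 59 × 30 + 5 − 2 = 1773 (labels ;00/;01 skipped at this minute). Total = 161838 + 14386 + 1773 = 177997.

177997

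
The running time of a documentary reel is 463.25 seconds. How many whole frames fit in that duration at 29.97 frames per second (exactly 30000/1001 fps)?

Frames = 463.25 × 30000/1001 = 13897500/1001 ≈ 13883.6164.
Complete frames: 13883.

13883 frames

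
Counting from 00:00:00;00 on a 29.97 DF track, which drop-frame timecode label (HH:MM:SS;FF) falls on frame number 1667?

00:00:55;17

Each 10-minute DF block holds 10 × 60 × 30 − 9 × 2 = 17982 frames. 1667 ÷ 17982 → 0 full blocks, remainder 1667.
Within the partial block the first minute is 1800 frames and each further minute 1798, so 0 further minute boundaries passed. Total skipped labels = 18 × 0 + 2 × 0 = 0.
Non-drop label index = 1667 + 0 = 1667; at 30 labels/s that is 00:00:55:17, i.e. DF 00:00:55;17.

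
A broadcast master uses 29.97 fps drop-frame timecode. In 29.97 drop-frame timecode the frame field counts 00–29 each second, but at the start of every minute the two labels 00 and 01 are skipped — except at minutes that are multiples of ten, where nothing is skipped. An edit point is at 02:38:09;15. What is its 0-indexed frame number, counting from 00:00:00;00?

284399

As if non-drop at 30 labels/s: (2 × 3600 + 38 × 60 + 9) × 30 + 15 = 284685.
Minute boundaries passed: 158; those not divisible by 10: 158 − 15 = 143; dropped labels = 2 × 143 = 286.
Actual frame index = 284685 − 286 = 284399.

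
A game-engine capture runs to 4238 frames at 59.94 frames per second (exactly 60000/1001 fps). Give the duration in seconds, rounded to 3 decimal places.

Running time = 4238 × 1001/60000 = 2121119/30000 s ≈ 70.704 s.

70.704 seconds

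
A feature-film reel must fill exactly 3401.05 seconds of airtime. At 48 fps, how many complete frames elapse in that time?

163250 frames

Frames = 3401.05 × 48 = 816252/5 ≈ 163250.4000.
Complete frames: 163250.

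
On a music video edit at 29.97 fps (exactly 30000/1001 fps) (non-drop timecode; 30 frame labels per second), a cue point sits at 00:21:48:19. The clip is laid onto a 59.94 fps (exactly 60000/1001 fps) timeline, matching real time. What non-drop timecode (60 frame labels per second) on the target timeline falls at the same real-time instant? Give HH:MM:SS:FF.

Source frame index: (0×3600 + 21×60 + 48) × 30 + 19 = 39259.
Real time: 39259 / (30000/1001) = 39298259/30000 s.
Target frame: (39298259/30000) × (60000/1001) = 78518.
At 60 labels/s: frame 78518 → 00:21:48:38.

00:21:48:38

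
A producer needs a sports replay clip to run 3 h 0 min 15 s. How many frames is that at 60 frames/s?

3 h 0 min 15 s = 10815 s.
Frames = 10815 × 60 = 648900.

648900 frames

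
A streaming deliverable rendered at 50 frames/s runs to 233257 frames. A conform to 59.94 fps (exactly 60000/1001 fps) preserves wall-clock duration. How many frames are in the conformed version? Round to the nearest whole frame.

279629 frames

Frames at target rate = 233257 × (60000/1001) / (50) = 279908400/1001 ≈ 279628.771.
Nearest whole frame: 279629.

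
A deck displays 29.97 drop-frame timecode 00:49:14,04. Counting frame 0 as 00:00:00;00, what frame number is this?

As if non-drop at 30 labels/s: (0 × 3600 + 49 × 60 + 14) × 30 + 4 = 88624.
Minute boundaries passed: 49; those not divisible by 10: 49 − 4 = 45; dropped labels = 2 × 45 = 90.
Actual frame index = 88624 − 90 = 88534.

88534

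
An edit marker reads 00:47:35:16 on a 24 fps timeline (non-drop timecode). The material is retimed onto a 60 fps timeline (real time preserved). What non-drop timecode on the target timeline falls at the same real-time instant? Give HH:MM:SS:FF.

Source frame index: (0×3600 + 47×60 + 35) × 24 + 16 = 68536.
Real time: 68536 / (24) = 8567/3 s.
Target frame: (8567/3) × (60) = 171340.
At 60 labels/s: frame 171340 → 00:47:35:40.

00:47:35:40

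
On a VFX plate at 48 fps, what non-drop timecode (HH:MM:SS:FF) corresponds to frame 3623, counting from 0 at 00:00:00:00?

00:01:15:23

3623 ÷ 48 = 75 full seconds, remainder 23 frames.
75 s = 0 h 1 min 15 s.
Timecode: 00:01:15:23.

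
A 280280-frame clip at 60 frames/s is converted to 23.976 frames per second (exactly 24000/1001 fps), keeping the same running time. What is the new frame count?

Target frames = source frames × (target rate / source rate) = 280280 × (24000/1001)/(60) = 280280 × 400/1001 = 112000.

112000 frames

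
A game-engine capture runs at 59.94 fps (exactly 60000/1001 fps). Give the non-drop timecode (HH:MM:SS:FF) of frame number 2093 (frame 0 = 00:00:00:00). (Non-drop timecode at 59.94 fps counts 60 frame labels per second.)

2093 ÷ 60 = 34 full seconds, remainder 53 frames.
34 s = 0 h 0 min 34 s.
Timecode: 00:00:34:53.

00:00:34:53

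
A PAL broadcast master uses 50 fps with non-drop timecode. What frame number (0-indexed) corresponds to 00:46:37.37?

frame 139887

Total seconds to the label: (0 × 3600 + 46 × 60 + 37) = 2797.
Frame index = 2797 × 50 + 37 = 139887.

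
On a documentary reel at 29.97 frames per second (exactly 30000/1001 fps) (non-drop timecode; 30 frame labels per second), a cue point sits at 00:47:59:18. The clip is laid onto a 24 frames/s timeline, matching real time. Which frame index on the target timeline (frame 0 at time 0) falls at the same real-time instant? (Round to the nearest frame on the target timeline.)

Source frame index: (0×3600 + 47×60 + 59) × 30 + 18 = 86388.
Real time: 86388 / (30000/1001) = 7206199/2500 s.
Target frame: (7206199/2500) × (24) = 43237194/625 ≈ 69179.510 → 69180.

frame 69180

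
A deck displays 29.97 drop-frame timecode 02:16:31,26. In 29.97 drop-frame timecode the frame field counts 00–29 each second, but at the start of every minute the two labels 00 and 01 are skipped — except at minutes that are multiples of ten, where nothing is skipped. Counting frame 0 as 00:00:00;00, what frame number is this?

245510

As if non-drop at 30 labels/s: (2 × 3600 + 16 × 60 + 31) × 30 + 26 = 245756.
Minute boundaries passed: 136; those not divisible by 10: 136 − 13 = 123; dropped labels = 2 × 123 = 246.
Actual frame index = 245756 − 246 = 245510.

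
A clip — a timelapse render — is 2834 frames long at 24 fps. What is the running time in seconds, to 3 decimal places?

Running time = 2834 × 1/24 = 1417/12 s ≈ 118.083 s.

118.083 seconds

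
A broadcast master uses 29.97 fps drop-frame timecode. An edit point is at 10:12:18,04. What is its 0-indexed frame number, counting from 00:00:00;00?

Complete 10-minute blocks: 61, each 17982 frames → 1096902.
Remaining 2 whole minutes in the current block: 1800 + 1 × 1798 = 3598 frames.
Within the current minute: 18 × 30 + 4 − 2 = 542 (labels ;00/;01 skipped at this minute). Total = 1096902 + 3598 + 542 = 1101042.

1101042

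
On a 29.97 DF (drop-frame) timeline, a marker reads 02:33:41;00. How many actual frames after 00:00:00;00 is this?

276354

As if non-drop at 30 labels/s: (2 × 3600 + 33 × 60 + 41) × 30 + 0 = 276630.
Minute boundaries passed: 153; those not divisible by 10: 153 − 15 = 138; dropped labels = 2 × 138 = 276.
Actual frame index = 276630 − 276 = 276354.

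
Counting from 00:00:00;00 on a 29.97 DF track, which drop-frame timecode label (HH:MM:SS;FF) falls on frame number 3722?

00:02:04;06

Ten DF minutes hold 17982 frames, so frame 3722 lies in block 0 (frames 0–17981) with 3722 frames into that block.
The block's first minute is 1800 frames and the rest 1798 each; 3722 frames reaches minute 2, so 0 × 18 + 2 × 2 = 4 labels have been skipped so far.
Adding those back, label number 3722 + 4 = 3726 at 30 labels/s is 124 s + 6 f = 0 h 2 min 4 s frame 6, i.e. 00:02:04;06.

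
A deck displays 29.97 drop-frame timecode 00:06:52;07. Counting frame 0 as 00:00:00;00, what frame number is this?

12355

Complete 10-minute blocks: 0, each 17982 frames → 0.
Remaining 6 whole minutes in the current block: 1800 + 5 × 1798 = 10790 frames.
Within the current minute: 52 × 30 + 7 − 2 = 1565 (labels ;00/;01 skipped at this minute). Total = 0 + 10790 + 1565 = 12355.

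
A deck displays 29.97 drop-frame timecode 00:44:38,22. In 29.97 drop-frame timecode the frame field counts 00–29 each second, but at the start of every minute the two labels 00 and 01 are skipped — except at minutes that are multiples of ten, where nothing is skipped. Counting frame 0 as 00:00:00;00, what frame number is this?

As if non-drop at 30 labels/s: (0 × 3600 + 44 × 60 + 38) × 30 + 22 = 80362.
Minute boundaries passed: 44; those not divisible by 10: 44 − 4 = 40; dropped labels = 2 × 40 = 80.
Actual frame index = 80362 − 80 = 80282.

80282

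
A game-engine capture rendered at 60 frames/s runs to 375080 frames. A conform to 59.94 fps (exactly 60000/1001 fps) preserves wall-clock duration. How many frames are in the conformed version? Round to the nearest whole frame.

374705 frames

Frames at target rate = 375080 × (60000/1001) / (60) = 375080000/1001 ≈ 374705.295.
Nearest whole frame: 374705.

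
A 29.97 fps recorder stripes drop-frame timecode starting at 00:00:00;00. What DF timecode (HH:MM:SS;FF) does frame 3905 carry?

Ten DF minutes hold 17982 frames, so frame 3905 lies in block 0 (frames 0–17981) with 3905 frames into that block.
The block's first minute is 1800 frames and the rest 1798 each; 3905 frames reaches minute 2, so 0 × 18 + 2 × 2 = 4 labels have been skipped so far.
Adding those back, label number 3905 + 4 = 3909 at 30 labels/s is 130 s + 9 f = 0 h 2 min 10 s frame 9, i.e. 00:02:10;09.

00:02:10;09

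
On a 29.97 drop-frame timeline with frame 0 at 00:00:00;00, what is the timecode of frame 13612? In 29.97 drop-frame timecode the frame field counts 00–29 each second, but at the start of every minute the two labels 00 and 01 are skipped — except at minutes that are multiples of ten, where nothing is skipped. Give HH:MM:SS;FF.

Ten DF minutes hold 17982 frames, so frame 13612 lies in block 0 (frames 0–17981) with 13612 frames into that block.
The block's first minute is 1800 frames and the rest 1798 each; 13612 frames reaches minute 7, so 0 × 18 + 7 × 2 = 14 labels have been skipped so far.
Adding those back, label number 13612 + 14 = 13626 at 30 labels/s is 454 s + 6 f = 0 h 7 min 34 s frame 6, i.e. 00:07:34;06.

00:07:34;06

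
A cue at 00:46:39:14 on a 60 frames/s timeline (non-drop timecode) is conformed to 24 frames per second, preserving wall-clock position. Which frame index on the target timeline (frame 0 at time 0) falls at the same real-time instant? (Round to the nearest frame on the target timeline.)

Source frame index: (0×3600 + 46×60 + 39) × 60 + 14 = 167954.
Real time: 167954 / (60) = 83977/30 s.
Target frame: (83977/30) × (24) = 335908/5 ≈ 67181.600 → 67182.

frame 67182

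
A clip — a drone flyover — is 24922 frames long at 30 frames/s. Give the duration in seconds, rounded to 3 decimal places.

830.733 seconds

Running time = 24922 × 1/30 = 12461/15 s ≈ 830.733 s.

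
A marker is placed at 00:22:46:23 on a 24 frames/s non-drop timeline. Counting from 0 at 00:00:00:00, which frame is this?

32807

Total seconds to the label: (0 × 3600 + 22 × 60 + 46) = 1366.
Frame index = 1366 × 24 + 23 = 32807.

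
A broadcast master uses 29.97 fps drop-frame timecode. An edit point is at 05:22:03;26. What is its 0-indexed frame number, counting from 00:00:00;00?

As if non-drop at 30 labels/s: (5 × 3600 + 22 × 60 + 3) × 30 + 26 = 579716.
Minute boundaries passed: 322; those not divisible by 10: 322 − 32 = 290; dropped labels = 2 × 290 = 580.
Actual frame index = 579716 − 580 = 579136.

579136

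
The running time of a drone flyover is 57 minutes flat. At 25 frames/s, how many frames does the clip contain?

85500 frames

57 min = 3420 s.
Frames = 3420 × 25 = 85500.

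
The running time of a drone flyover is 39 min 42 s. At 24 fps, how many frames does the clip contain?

57168 frames

39 min 42 s = 2382 s.
Frames = 2382 × 24 = 57168.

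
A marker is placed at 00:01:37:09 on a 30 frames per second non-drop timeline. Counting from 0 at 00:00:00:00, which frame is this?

Total seconds to the label: (0 × 3600 + 1 × 60 + 37) = 97.
Frame index = 97 × 30 + 9 = 2919.

frame 2919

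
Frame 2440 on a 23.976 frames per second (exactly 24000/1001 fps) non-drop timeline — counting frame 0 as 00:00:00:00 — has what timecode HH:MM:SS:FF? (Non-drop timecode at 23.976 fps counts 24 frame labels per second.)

2440 ÷ 24 = 101 full seconds, remainder 16 frames.
101 s = 0 h 1 min 41 s.
Timecode: 00:01:41:16.

00:01:41:16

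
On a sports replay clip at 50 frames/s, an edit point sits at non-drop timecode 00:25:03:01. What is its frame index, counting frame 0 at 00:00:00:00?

frame 75151

Total seconds to the label: (0 × 3600 + 25 × 60 + 3) = 1503.
Frame index = 1503 × 50 + 1 = 75151.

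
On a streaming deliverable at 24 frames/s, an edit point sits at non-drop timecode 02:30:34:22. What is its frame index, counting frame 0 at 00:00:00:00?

frame 216838

Total seconds to the label: (2 × 3600 + 30 × 60 + 34) = 9034.
Frame index = 9034 × 24 + 22 = 216838.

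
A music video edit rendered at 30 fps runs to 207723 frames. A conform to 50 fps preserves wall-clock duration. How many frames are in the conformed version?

Target frames = source frames × (target rate / source rate) = 207723 × (50)/(30) = 207723 × 5/3 = 346205.

346205 frames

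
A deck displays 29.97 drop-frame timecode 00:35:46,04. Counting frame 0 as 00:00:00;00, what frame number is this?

64320

As if non-drop at 30 labels/s: (0 × 3600 + 35 × 60 + 46) × 30 + 4 = 64384.
Minute boundaries passed: 35; those not divisible by 10: 35 − 3 = 32; dropped labels = 2 × 32 = 64.
Actual frame index = 64384 − 64 = 64320.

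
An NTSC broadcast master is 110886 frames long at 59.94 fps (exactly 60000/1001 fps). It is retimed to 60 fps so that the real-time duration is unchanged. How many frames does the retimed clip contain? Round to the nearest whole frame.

Frames at target rate = 110886 × (60) / (60000/1001) = 55498443/500 ≈ 110996.886.
Nearest whole frame: 110997.

110997 frames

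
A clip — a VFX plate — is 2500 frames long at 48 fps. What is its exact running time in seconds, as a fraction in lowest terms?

625/12 seconds

Running time = 2500 ÷ (48) = 2500 × 1/48 = 625/12 s.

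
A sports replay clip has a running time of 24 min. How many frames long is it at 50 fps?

24 min = 1440 s.
Frames = 1440 × 50 = 72000.

72000 frames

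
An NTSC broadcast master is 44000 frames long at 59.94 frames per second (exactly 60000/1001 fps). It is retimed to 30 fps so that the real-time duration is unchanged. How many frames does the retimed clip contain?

22022 frames

Target frames = source frames × (target rate / source rate) = 44000 × (30)/(60000/1001) = 44000 × 1001/2000 = 22022.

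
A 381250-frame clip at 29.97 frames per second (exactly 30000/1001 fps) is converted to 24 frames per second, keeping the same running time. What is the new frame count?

Target frames = source frames × (target rate / source rate) = 381250 × (24)/(30000/1001) = 381250 × 1001/1250 = 305305.

305305 frames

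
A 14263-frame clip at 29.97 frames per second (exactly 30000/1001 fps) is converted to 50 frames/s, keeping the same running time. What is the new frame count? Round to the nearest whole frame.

Frames at target rate = 14263 × (50) / (30000/1001) = 14277263/600 ≈ 23795.438.
Nearest whole frame: 23795.

23795 frames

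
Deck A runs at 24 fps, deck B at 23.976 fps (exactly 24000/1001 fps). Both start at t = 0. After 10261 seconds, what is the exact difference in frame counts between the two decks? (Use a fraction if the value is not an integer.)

A emits 24 × 10261 = 246264 frames; B emits 24000/1001 × 10261 = 246264000/1001.
Difference = 246264/1001 frames (≈ 246.0180); B is behind A.

246264/1001 frames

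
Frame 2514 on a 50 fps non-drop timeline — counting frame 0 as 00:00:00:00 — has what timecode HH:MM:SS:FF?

00:00:50:14

2514 ÷ 50 = 50 full seconds, remainder 14 frames.
50 s = 0 h 0 min 50 s.
Timecode: 00:00:50:14.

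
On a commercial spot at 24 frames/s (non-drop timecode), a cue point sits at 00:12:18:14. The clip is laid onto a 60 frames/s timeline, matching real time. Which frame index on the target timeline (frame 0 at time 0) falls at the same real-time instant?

Source frame index: (0×3600 + 12×60 + 18) × 24 + 14 = 17726.
Real time: 17726 / (24) = 8863/12 s.
Target frame: (8863/12) × (60) = 44315.

frame 44315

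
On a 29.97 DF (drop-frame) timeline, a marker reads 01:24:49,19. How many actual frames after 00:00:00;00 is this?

152537

Complete 10-minute blocks: 8, each 17982 frames → 143856.
Remaining 4 whole minutes in the current block: 1800 + 3 × 1798 = 7194 frames.
Within the current minute: 49 × 30 + 19 − 2 = 1487 (labels ;00/;01 skipped at this minute). Total = 143856 + 7194 + 1487 = 152537.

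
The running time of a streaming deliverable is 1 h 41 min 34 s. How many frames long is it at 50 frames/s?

304700 frames

1 h 41 min 34 s = 6094 s.
Frames = 6094 × 50 = 304700.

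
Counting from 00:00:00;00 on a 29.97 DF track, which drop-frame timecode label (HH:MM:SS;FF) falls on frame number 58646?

Each 10-minute DF block holds 10 × 60 × 30 − 9 × 2 = 17982 frames. 58646 ÷ 17982 → 3 full blocks, remainder 4700.
Within the partial block the first minute is 1800 frames and each further minute 1798, so 2 further minute boundaries passed. Total skipped labels = 18 × 3 + 2 × 2 = 58.
Non-drop label index = 58646 + 58 = 58704; at 30 labels/s that is 00:32:36:24, i.e. DF 00:32:36;24.

00:32:36;24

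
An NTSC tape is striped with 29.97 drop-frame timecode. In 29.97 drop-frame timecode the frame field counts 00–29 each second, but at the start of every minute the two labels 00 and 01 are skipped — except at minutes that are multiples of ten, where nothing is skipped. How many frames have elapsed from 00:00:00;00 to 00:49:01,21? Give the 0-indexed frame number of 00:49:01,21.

88161

As if non-drop at 30 labels/s: (0 × 3600 + 49 × 60 + 1) × 30 + 21 = 88251.
Minute boundaries passed: 49; those not divisible by 10: 49 − 4 = 45; dropped labels = 2 × 45 = 90.
Actual frame index = 88251 − 90 = 88161.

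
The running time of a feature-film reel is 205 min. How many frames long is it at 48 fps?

590400 frames

205 min = 12300 s.
Frames = 12300 × 48 = 590400.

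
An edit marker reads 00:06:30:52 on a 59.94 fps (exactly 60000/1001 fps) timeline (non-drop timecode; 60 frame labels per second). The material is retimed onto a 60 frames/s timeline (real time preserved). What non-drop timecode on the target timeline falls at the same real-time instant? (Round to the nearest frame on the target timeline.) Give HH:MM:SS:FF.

Source frame index: (0×3600 + 6×60 + 30) × 60 + 52 = 23452.
Real time: 23452 / (60000/1001) = 5868863/15000 s.
Target frame: (5868863/15000) × (60) = 5868863/250 ≈ 23475.452 → 23475.
At 60 labels/s: frame 23475 → 00:06:31:15.

00:06:31:15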